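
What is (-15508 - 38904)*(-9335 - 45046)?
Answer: 2958978972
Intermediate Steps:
(-15508 - 38904)*(-9335 - 45046) = -54412*(-54381) = 2958978972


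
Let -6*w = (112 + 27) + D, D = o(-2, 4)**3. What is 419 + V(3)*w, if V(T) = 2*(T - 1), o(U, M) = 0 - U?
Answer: 321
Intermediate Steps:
o(U, M) = -U
D = 8 (D = (-1*(-2))**3 = 2**3 = 8)
V(T) = -2 + 2*T (V(T) = 2*(-1 + T) = -2 + 2*T)
w = -49/2 (w = -((112 + 27) + 8)/6 = -(139 + 8)/6 = -1/6*147 = -49/2 ≈ -24.500)
419 + V(3)*w = 419 + (-2 + 2*3)*(-49/2) = 419 + (-2 + 6)*(-49/2) = 419 + 4*(-49/2) = 419 - 98 = 321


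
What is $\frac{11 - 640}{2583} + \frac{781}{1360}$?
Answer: $\frac{1161883}{3512880} \approx 0.33075$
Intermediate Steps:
$\frac{11 - 640}{2583} + \frac{781}{1360} = \left(11 - 640\right) \frac{1}{2583} + 781 \cdot \frac{1}{1360} = \left(-629\right) \frac{1}{2583} + \frac{781}{1360} = - \frac{629}{2583} + \frac{781}{1360} = \frac{1161883}{3512880}$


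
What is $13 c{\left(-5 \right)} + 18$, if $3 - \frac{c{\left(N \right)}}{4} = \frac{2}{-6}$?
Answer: $\frac{574}{3} \approx 191.33$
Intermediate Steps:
$c{\left(N \right)} = \frac{40}{3}$ ($c{\left(N \right)} = 12 - 4 \frac{2}{-6} = 12 - 4 \cdot 2 \left(- \frac{1}{6}\right) = 12 - - \frac{4}{3} = 12 + \frac{4}{3} = \frac{40}{3}$)
$13 c{\left(-5 \right)} + 18 = 13 \cdot \frac{40}{3} + 18 = \frac{520}{3} + 18 = \frac{574}{3}$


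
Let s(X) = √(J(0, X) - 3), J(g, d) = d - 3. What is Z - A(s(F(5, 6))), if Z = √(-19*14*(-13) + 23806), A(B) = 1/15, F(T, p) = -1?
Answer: -1/15 + 8*√426 ≈ 165.05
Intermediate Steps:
J(g, d) = -3 + d
s(X) = √(-6 + X) (s(X) = √((-3 + X) - 3) = √(-6 + X))
A(B) = 1/15
Z = 8*√426 (Z = √(-266*(-13) + 23806) = √(3458 + 23806) = √27264 = 8*√426 ≈ 165.12)
Z - A(s(F(5, 6))) = 8*√426 - 1*1/15 = 8*√426 - 1/15 = -1/15 + 8*√426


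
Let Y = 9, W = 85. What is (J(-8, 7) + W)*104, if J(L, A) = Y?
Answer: 9776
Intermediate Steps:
J(L, A) = 9
(J(-8, 7) + W)*104 = (9 + 85)*104 = 94*104 = 9776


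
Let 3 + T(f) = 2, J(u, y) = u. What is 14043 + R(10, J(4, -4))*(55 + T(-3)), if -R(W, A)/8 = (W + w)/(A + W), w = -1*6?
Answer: 97437/7 ≈ 13920.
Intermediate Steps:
w = -6
T(f) = -1 (T(f) = -3 + 2 = -1)
R(W, A) = -8*(-6 + W)/(A + W) (R(W, A) = -8*(W - 6)/(A + W) = -8*(-6 + W)/(A + W))
14043 + R(10, J(4, -4))*(55 + T(-3)) = 14043 + (8*(6 - 1*10)/(4 + 10))*(55 - 1) = 14043 + (8*(6 - 10)/14)*54 = 14043 + (8*(1/14)*(-4))*54 = 14043 - 16/7*54 = 14043 - 864/7 = 97437/7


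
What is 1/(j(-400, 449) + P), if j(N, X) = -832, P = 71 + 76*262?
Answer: 1/19151 ≈ 5.2217e-5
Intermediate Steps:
P = 19983 (P = 71 + 19912 = 19983)
1/(j(-400, 449) + P) = 1/(-832 + 19983) = 1/19151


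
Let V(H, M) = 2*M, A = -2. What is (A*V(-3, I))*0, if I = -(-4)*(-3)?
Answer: 0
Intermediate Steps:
I = -12 (I = -4*3 = -12)
(A*V(-3, I))*0 = -4*(-12)*0 = -2*(-24)*0 = 48*0 = 0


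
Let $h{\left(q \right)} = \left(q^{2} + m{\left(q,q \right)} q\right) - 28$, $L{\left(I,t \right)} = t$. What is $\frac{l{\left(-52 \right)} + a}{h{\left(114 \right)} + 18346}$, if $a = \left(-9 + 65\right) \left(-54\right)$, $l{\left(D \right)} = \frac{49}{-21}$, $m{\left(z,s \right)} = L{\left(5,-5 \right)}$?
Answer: $- \frac{1297}{13176} \approx -0.098437$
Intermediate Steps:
$m{\left(z,s \right)} = -5$
$h{\left(q \right)} = -28 + q^{2} - 5 q$ ($h{\left(q \right)} = \left(q^{2} - 5 q\right) - 28 = -28 + q^{2} - 5 q$)
$l{\left(D \right)} = - \frac{7}{3}$ ($l{\left(D \right)} = 49 \left(- \frac{1}{21}\right) = - \frac{7}{3}$)
$a = -3024$ ($a = 56 \left(-54\right) = -3024$)
$\frac{l{\left(-52 \right)} + a}{h{\left(114 \right)} + 18346} = \frac{- \frac{7}{3} - 3024}{\left(-28 + 114^{2} - 570\right) + 18346} = - \frac{9079}{3 \left(\left(-28 + 12996 - 570\right) + 18346\right)} = - \frac{9079}{3 \left(12398 + 18346\right)} = - \frac{9079}{3 \cdot 30744} = \left(- \frac{9079}{3}\right) \frac{1}{30744} = - \frac{1297}{13176}$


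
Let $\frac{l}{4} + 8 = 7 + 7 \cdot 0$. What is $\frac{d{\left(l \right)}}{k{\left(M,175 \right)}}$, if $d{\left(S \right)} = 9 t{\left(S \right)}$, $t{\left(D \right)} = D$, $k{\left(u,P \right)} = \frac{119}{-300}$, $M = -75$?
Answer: $\frac{10800}{119} \approx 90.756$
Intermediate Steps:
$k{\left(u,P \right)} = - \frac{119}{300}$ ($k{\left(u,P \right)} = 119 \left(- \frac{1}{300}\right) = - \frac{119}{300}$)
$l = -4$ ($l = -32 + 4 \left(7 + 7 \cdot 0\right) = -32 + 4 \left(7 + 0\right) = -32 + 4 \cdot 7 = -32 + 28 = -4$)
$d{\left(S \right)} = 9 S$
$\frac{d{\left(l \right)}}{k{\left(M,175 \right)}} = \frac{9 \left(-4\right)}{- \frac{119}{300}} = \left(-36\right) \left(- \frac{300}{119}\right) = \frac{10800}{119}$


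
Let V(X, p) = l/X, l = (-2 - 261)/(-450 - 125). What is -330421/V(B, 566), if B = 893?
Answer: -169662922975/263 ≈ -6.4511e+8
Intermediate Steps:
l = 263/575 (l = -263/(-575) = -263*(-1/575) = 263/575 ≈ 0.45739)
V(X, p) = 263/(575*X)
-330421/V(B, 566) = -330421/((263/575)/893) = -330421/((263/575)*(1/893)) = -330421/263/513475 = -330421*513475/263 = -169662922975/263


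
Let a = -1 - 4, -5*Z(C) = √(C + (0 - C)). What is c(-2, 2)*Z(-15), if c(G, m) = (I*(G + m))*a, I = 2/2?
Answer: 0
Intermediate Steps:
Z(C) = 0 (Z(C) = -√(C + (0 - C))/5 = -√(C - C)/5 = -√0/5 = -⅕*0 = 0)
a = -5
I = 1 (I = 2*(½) = 1)
c(G, m) = -5*G - 5*m (c(G, m) = (1*(G + m))*(-5) = (G + m)*(-5) = -5*G - 5*m)
c(-2, 2)*Z(-15) = (-5*(-2) - 5*2)*0 = (10 - 10)*0 = 0*0 = 0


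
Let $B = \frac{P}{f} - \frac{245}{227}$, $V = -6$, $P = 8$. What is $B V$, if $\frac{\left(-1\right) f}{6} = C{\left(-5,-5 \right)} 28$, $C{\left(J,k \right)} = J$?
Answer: $\frac{50996}{7945} \approx 6.4186$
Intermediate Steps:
$f = 840$ ($f = - 6 \left(\left(-5\right) 28\right) = \left(-6\right) \left(-140\right) = 840$)
$B = - \frac{25498}{23835}$ ($B = \frac{8}{840} - \frac{245}{227} = 8 \cdot \frac{1}{840} - \frac{245}{227} = \frac{1}{105} - \frac{245}{227} = - \frac{25498}{23835} \approx -1.0698$)
$B V = \left(- \frac{25498}{23835}\right) \left(-6\right) = \frac{50996}{7945}$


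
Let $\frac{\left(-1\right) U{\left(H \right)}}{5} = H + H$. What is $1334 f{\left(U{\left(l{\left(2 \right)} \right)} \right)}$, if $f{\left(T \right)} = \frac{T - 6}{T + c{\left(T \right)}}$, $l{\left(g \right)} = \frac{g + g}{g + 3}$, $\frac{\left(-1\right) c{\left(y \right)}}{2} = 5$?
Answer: $\frac{9338}{9} \approx 1037.6$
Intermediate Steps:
$c{\left(y \right)} = -10$ ($c{\left(y \right)} = \left(-2\right) 5 = -10$)
$l{\left(g \right)} = \frac{2 g}{3 + g}$
$U{\left(H \right)} = - 10 H$ ($U{\left(H \right)} = - 5 \left(H + H\right) = - 5 \cdot 2 H = - 10 H$)
$f{\left(T \right)} = \frac{-6 + T}{-10 + T}$ ($f{\left(T \right)} = \frac{T - 6}{T - 10} = \frac{-6 + T}{-10 + T}$)
$1334 f{\left(U{\left(l{\left(2 \right)} \right)} \right)} = 1334 \frac{-6 - 10 \cdot 2 \cdot 2 \frac{1}{3 + 2}}{-10 - 10 \cdot 2 \cdot 2 \frac{1}{3 + 2}} = 1334 \frac{-6 - 10 \cdot 2 \cdot 2 \cdot \frac{1}{5}}{-10 - 10 \cdot 2 \cdot 2 \cdot \frac{1}{5}} = 1334 \frac{-6 - 8}{-10 - 8} = 1334 \frac{1}{-18} \left(-14\right) = 1334 \left(\left(- \frac{1}{18}\right) \left(-14\right)\right) = 1334 \cdot \frac{7}{9} = \frac{9338}{9}$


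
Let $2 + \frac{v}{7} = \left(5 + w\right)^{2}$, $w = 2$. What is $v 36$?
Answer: $11844$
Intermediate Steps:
$v = 329$ ($v = -14 + 7 \left(5 + 2\right)^{2} = -14 + 7 \cdot 7^{2} = -14 + 7 \cdot 49 = -14 + 343 = 329$)
$v 36 = 329 \cdot 36 = 11844$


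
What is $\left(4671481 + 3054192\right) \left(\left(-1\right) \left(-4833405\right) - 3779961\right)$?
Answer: $8138563867812$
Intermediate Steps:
$\left(4671481 + 3054192\right) \left(\left(-1\right) \left(-4833405\right) - 3779961\right) = 7725673 \left(4833405 - 3779961\right) = 7725673 \cdot 1053444 = 8138563867812$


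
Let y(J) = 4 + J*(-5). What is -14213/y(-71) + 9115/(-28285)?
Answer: -81057398/2030863 ≈ -39.913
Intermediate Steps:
y(J) = 4 - 5*J
-14213/y(-71) + 9115/(-28285) = -14213/(4 - 5*(-71)) + 9115/(-28285) = -14213/(4 + 355) + 9115*(-1/28285) = -14213/359 - 1823/5657 = -81057398/2030863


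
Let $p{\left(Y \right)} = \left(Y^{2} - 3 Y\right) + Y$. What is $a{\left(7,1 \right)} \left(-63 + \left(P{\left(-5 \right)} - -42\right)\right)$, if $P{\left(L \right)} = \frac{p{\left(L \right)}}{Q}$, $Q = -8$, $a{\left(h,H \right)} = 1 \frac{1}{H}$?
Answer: $- \frac{203}{8} \approx -25.375$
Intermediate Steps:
$p{\left(Y \right)} = Y^{2} - 2 Y$
$a{\left(h,H \right)} = \frac{1}{H}$
$P{\left(L \right)} = - \frac{L \left(-2 + L\right)}{8}$ ($P{\left(L \right)} = \frac{L \left(-2 + L\right)}{-8} = L \left(-2 + L\right) \left(- \frac{1}{8}\right) = - \frac{L \left(-2 + L\right)}{8}$)
$a{\left(7,1 \right)} \left(-63 + \left(P{\left(-5 \right)} - -42\right)\right) = \frac{-63 + \left(\frac{1}{8} \left(-5\right) \left(2 - -5\right) - -42\right)}{1} = 1 \left(-63 + \left(\frac{1}{8} \left(-5\right) \left(2 + 5\right) + 42\right)\right) = 1 \left(-63 + \left(\frac{1}{8} \left(-5\right) 7 + 42\right)\right) = 1 \left(-63 + \left(- \frac{35}{8} + 42\right)\right) = 1 \left(-63 + \frac{301}{8}\right) = 1 \left(- \frac{203}{8}\right) = - \frac{203}{8}$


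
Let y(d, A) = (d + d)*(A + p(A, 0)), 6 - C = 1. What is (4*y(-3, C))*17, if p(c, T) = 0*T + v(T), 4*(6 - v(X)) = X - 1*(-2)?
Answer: -4284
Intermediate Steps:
C = 5 (C = 6 - 1*1 = 6 - 1 = 5)
v(X) = 11/2 - X/4 (v(X) = 6 - (X - 1*(-2))/4 = 6 - (X + 2)/4 = 6 - (2 + X)/4 = 6 + (-½ - X/4) = 11/2 - X/4)
p(c, T) = 11/2 - T/4 (p(c, T) = 0*T + (11/2 - T/4) = 0 + (11/2 - T/4) = 11/2 - T/4)
y(d, A) = 2*d*(11/2 + A) (y(d, A) = (d + d)*(A + (11/2 - ¼*0)) = (2*d)*(A + (11/2 + 0)) = (2*d)*(A + 11/2) = (2*d)*(11/2 + A) = 2*d*(11/2 + A))
(4*y(-3, C))*17 = (4*(-3*(11 + 2*5)))*17 = (4*(-3*(11 + 10)))*17 = (4*(-3*21))*17 = (4*(-63))*17 = -252*17 = -4284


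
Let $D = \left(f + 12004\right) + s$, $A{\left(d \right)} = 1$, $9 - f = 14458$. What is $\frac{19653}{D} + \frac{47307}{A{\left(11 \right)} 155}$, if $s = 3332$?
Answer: $\frac{45007524}{137485} \approx 327.36$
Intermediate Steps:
$f = -14449$ ($f = 9 - 14458 = -14449$)
$D = 887$ ($D = \left(-14449 + 12004\right) + 3332 = -2445 + 3332 = 887$)
$\frac{19653}{D} + \frac{47307}{A{\left(11 \right)} 155} = \frac{19653}{887} + \frac{47307}{1 \cdot 155} = 19653 \cdot \frac{1}{887} + \frac{47307}{155} = \frac{19653}{887} + 47307 \cdot \frac{1}{155} = \frac{19653}{887} + \frac{47307}{155} = \frac{45007524}{137485}$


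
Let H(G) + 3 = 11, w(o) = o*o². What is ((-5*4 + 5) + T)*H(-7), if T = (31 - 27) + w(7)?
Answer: 2656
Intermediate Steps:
w(o) = o³
H(G) = 8 (H(G) = -3 + 11 = 8)
T = 347 (T = (31 - 27) + 7³ = 4 + 343 = 347)
((-5*4 + 5) + T)*H(-7) = ((-5*4 + 5) + 347)*8 = ((-20 + 5) + 347)*8 = (-15 + 347)*8 = 332*8 = 2656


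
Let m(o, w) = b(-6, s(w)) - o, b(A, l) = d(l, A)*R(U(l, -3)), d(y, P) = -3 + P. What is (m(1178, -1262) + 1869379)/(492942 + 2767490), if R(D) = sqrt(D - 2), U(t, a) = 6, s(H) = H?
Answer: 1868183/3260432 ≈ 0.57299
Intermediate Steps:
R(D) = sqrt(-2 + D)
b(A, l) = -6 + 2*A (b(A, l) = (-3 + A)*sqrt(-2 + 6) = (-3 + A)*sqrt(4) = (-3 + A)*2 = -6 + 2*A)
m(o, w) = -18 - o (m(o, w) = (-6 + 2*(-6)) - o = (-6 - 12) - o = -18 - o)
(m(1178, -1262) + 1869379)/(492942 + 2767490) = ((-18 - 1*1178) + 1869379)/(492942 + 2767490) = ((-18 - 1178) + 1869379)/3260432 = (-1196 + 1869379)*(1/3260432) = 1868183*(1/3260432) = 1868183/3260432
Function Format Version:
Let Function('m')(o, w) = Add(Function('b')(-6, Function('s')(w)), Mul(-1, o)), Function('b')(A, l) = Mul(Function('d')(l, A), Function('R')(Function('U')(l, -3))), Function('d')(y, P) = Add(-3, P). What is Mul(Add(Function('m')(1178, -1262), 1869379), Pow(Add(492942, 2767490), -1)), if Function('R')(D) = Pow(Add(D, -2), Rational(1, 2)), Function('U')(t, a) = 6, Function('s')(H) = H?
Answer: Rational(1868183, 3260432) ≈ 0.57299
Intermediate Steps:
Function('R')(D) = Pow(Add(-2, D), Rational(1, 2))
Function('b')(A, l) = Add(-6, Mul(2, A)) (Function('b')(A, l) = Mul(Add(-3, A), Pow(Add(-2, 6), Rational(1, 2))) = Mul(Add(-3, A), Pow(4, Rational(1, 2))) = Mul(Add(-3, A), 2) = Add(-6, Mul(2, A)))
Function('m')(o, w) = Add(-18, Mul(-1, o)) (Function('m')(o, w) = Add(Add(-6, Mul(2, -6)), Mul(-1, o)) = Add(Add(-6, -12), Mul(-1, o)) = Add(-18, Mul(-1, o)))
Mul(Add(Function('m')(1178, -1262), 1869379), Pow(Add(492942, 2767490), -1)) = Mul(Add(Add(-18, Mul(-1, 1178)), 1869379), Pow(Add(492942, 2767490), -1)) = Mul(Add(Add(-18, -1178), 1869379), Pow(3260432, -1)) = Mul(Add(-1196, 1869379), Rational(1, 3260432)) = Mul(1868183, Rational(1, 3260432)) = Rational(1868183, 3260432)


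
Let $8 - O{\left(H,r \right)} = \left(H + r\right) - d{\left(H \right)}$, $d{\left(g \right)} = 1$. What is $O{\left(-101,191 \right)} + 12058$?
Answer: $11977$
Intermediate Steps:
$O{\left(H,r \right)} = 9 - H - r$ ($O{\left(H,r \right)} = 8 - \left(\left(H + r\right) - 1\right) = 8 - \left(-1 + H + r\right) = 9 - H - r$)
$O{\left(-101,191 \right)} + 12058 = \left(9 - -101 - 191\right) + 12058 = \left(9 + 101 - 191\right) + 12058 = -81 + 12058 = 11977$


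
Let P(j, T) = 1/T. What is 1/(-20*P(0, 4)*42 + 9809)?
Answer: 1/9599 ≈ 0.00010418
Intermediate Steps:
1/(-20*P(0, 4)*42 + 9809) = 1/(-20/4*42 + 9809) = 1/(-20*¼*42 + 9809) = 1/(-5*42 + 9809) = 1/(-210 + 9809) = 1/9599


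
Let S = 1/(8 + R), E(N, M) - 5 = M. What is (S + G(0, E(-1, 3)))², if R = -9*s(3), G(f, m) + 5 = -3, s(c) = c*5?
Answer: 1034289/16129 ≈ 64.126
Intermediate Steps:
s(c) = 5*c
E(N, M) = 5 + M
G(f, m) = -8 (G(f, m) = -5 - 3 = -8)
R = -135 (R = -45*3 = -9*15 = -135)
S = -1/127 (S = 1/(8 - 135) = 1/(-127) = -1/127 ≈ -0.0078740)
(S + G(0, E(-1, 3)))² = (-1/127 - 8)² = (-1017/127)² = 1034289/16129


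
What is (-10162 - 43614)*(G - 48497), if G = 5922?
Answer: 2289513200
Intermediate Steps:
(-10162 - 43614)*(G - 48497) = (-10162 - 43614)*(5922 - 48497) = -53776*(-42575) = 2289513200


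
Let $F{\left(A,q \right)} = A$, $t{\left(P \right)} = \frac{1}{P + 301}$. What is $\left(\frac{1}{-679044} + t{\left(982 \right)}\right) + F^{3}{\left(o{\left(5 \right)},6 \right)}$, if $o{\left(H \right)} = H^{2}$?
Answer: $\frac{13612710865261}{871213452} \approx 15625.0$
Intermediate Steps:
$t{\left(P \right)} = \frac{1}{301 + P}$
$\left(\frac{1}{-679044} + t{\left(982 \right)}\right) + F^{3}{\left(o{\left(5 \right)},6 \right)} = \left(\frac{1}{-679044} + \frac{1}{301 + 982}\right) + \left(5^{2}\right)^{3} = \left(- \frac{1}{679044} + \frac{1}{1283}\right) + 25^{3} = \left(- \frac{1}{679044} + \frac{1}{1283}\right) + 15625 = \frac{677761}{871213452} + 15625 = \frac{13612710865261}{871213452}$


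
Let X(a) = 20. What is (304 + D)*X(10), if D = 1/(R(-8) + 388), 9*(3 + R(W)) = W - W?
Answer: 468164/77 ≈ 6080.1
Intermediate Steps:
R(W) = -3 (R(W) = -3 + (W - W)/9 = -3 + (⅑)*0 = -3 + 0 = -3)
D = 1/385 (D = 1/(-3 + 388) = 1/385 ≈ 0.0025974)
(304 + D)*X(10) = (304 + 1/385)*20 = (117041/385)*20 = 468164/77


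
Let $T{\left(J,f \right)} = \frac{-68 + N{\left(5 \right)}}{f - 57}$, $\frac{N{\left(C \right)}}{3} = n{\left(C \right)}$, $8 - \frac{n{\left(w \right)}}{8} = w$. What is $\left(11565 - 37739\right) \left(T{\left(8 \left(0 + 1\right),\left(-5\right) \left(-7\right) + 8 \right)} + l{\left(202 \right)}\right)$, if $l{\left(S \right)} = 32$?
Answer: $- \frac{5810628}{7} \approx -8.3009 \cdot 10^{5}$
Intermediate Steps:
$n{\left(w \right)} = 64 - 8 w$
$N{\left(C \right)} = 192 - 24 C$ ($N{\left(C \right)} = 3 \left(64 - 8 C\right) = 192 - 24 C$)
$T{\left(J,f \right)} = \frac{4}{-57 + f}$ ($T{\left(J,f \right)} = \frac{-68 + \left(192 - 120\right)}{f - 57} = \frac{-68 + \left(192 - 120\right)}{-57 + f} = \frac{-68 + 72}{-57 + f} = \frac{4}{-57 + f}$)
$\left(11565 - 37739\right) \left(T{\left(8 \left(0 + 1\right),\left(-5\right) \left(-7\right) + 8 \right)} + l{\left(202 \right)}\right) = \left(11565 - 37739\right) \left(\frac{4}{-57 + \left(\left(-5\right) \left(-7\right) + 8\right)} + 32\right) = - 26174 \left(\frac{4}{-57 + \left(35 + 8\right)} + 32\right) = - 26174 \left(\frac{4}{-57 + 43} + 32\right) = - 26174 \left(\frac{4}{-14} + 32\right) = - 26174 \left(4 \left(- \frac{1}{14}\right) + 32\right) = - 26174 \left(- \frac{2}{7} + 32\right) = \left(-26174\right) \frac{222}{7} = - \frac{5810628}{7}$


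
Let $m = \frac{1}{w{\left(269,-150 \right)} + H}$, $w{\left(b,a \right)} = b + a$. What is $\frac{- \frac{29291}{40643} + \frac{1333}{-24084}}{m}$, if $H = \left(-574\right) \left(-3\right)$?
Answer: $- \frac{1398463297483}{978846012} \approx -1428.7$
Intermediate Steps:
$w{\left(b,a \right)} = a + b$
$H = 1722$
$m = \frac{1}{1841}$ ($m = \frac{1}{\left(-150 + 269\right) + 1722} = \frac{1}{119 + 1722} = \frac{1}{1841} \approx 0.00054318$)
$\frac{- \frac{29291}{40643} + \frac{1333}{-24084}}{m} = \left(- \frac{29291}{40643} + \frac{1333}{-24084}\right) \frac{1}{\frac{1}{1841}} = \left(\left(-29291\right) \frac{1}{40643} + 1333 \left(- \frac{1}{24084}\right)\right) 1841 = \left(- \frac{29291}{40643} - \frac{1333}{24084}\right) 1841 = \left(- \frac{759621563}{978846012}\right) 1841 = - \frac{1398463297483}{978846012}$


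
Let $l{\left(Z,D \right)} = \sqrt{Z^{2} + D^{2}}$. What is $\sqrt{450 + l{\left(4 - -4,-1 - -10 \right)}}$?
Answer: $\sqrt{450 + \sqrt{145}} \approx 21.495$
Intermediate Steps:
$l{\left(Z,D \right)} = \sqrt{D^{2} + Z^{2}}$
$\sqrt{450 + l{\left(4 - -4,-1 - -10 \right)}} = \sqrt{450 + \sqrt{\left(-1 - -10\right)^{2} + \left(4 - -4\right)^{2}}} = \sqrt{450 + \sqrt{\left(-1 + 10\right)^{2} + \left(4 + 4\right)^{2}}} = \sqrt{450 + \sqrt{9^{2} + 8^{2}}} = \sqrt{450 + \sqrt{81 + 64}} = \sqrt{450 + \sqrt{145}}$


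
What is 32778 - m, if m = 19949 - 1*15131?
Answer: 27960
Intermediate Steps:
m = 4818 (m = 19949 - 15131 = 4818)
32778 - m = 32778 - 1*4818 = 32778 - 4818 = 27960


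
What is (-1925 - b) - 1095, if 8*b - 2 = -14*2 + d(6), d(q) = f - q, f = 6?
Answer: -12067/4 ≈ -3016.8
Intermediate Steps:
d(q) = 6 - q
b = -13/4 (b = 1/4 + (-14*2 + (6 - 1*6))/8 = 1/4 + (-28 + (6 - 6))/8 = 1/4 + (-28 + 0)/8 = 1/4 + (1/8)*(-28) = 1/4 - 7/2 = -13/4 ≈ -3.2500)
(-1925 - b) - 1095 = (-1925 - 1*(-13/4)) - 1095 = (-1925 + 13/4) - 1095 = -7687/4 - 1095 = -12067/4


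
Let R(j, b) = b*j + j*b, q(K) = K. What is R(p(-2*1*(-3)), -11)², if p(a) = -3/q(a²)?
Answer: 121/36 ≈ 3.3611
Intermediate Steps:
p(a) = -3/a²
R(j, b) = 2*b*j (R(j, b) = b*j + b*j = 2*b*j)
R(p(-2*1*(-3)), -11)² = (2*(-11)*(-3/(-2*1*(-3))²))² = (2*(-11)*(-3/(-2*(-3))²))² = (2*(-11)*(-3/6²))² = (2*(-11)*(-3*1/36))² = (2*(-11)*(-1/12))² = (11/6)² = 121/36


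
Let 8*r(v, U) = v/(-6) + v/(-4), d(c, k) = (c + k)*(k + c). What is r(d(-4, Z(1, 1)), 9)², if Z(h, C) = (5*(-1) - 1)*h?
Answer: 15625/576 ≈ 27.127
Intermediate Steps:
Z(h, C) = -6*h (Z(h, C) = (-5 - 1)*h = -6*h)
d(c, k) = (c + k)² (d(c, k) = (c + k)*(c + k) = (c + k)²)
r(v, U) = -5*v/96 (r(v, U) = (v/(-6) + v/(-4))/8 = (v*(-⅙) + v*(-¼))/8 = (-v/6 - v/4)/8 = (-5*v/12)/8 = -5*v/96)
r(d(-4, Z(1, 1)), 9)² = (-5*(-4 - 6*1)²/96)² = (-5*(-4 - 6)²/96)² = (-5/96*(-10)²)² = (-5/96*100)² = (-125/24)² = 15625/576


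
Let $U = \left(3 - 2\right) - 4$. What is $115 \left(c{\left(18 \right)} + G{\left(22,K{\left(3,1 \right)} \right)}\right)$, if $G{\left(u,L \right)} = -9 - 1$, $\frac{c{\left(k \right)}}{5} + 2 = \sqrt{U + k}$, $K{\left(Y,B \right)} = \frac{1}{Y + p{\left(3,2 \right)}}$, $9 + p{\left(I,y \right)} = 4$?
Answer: $-2300 + 575 \sqrt{15} \approx -73.035$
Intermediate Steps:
$p{\left(I,y \right)} = -5$ ($p{\left(I,y \right)} = -9 + 4 = -5$)
$U = -3$ ($U = 1 - 4 = -3$)
$K{\left(Y,B \right)} = \frac{1}{-5 + Y}$ ($K{\left(Y,B \right)} = \frac{1}{Y - 5} = \frac{1}{-5 + Y}$)
$c{\left(k \right)} = -10 + 5 \sqrt{-3 + k}$
$G{\left(u,L \right)} = -10$ ($G{\left(u,L \right)} = -9 - 1 = -10$)
$115 \left(c{\left(18 \right)} + G{\left(22,K{\left(3,1 \right)} \right)}\right) = 115 \left(\left(-10 + 5 \sqrt{-3 + 18}\right) - 10\right) = 115 \left(\left(-10 + 5 \sqrt{15}\right) - 10\right) = 115 \left(-20 + 5 \sqrt{15}\right) = -2300 + 575 \sqrt{15}$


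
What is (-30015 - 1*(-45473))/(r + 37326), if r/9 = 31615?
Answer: 15458/321861 ≈ 0.048027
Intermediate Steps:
r = 284535 (r = 9*31615 = 284535)
(-30015 - 1*(-45473))/(r + 37326) = (-30015 - 1*(-45473))/(284535 + 37326) = (-30015 + 45473)/321861 = 15458*(1/321861) = 15458/321861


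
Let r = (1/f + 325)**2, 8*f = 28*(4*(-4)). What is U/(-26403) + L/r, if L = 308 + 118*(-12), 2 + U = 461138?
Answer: -3918503742000/224224837877 ≈ -17.476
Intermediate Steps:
U = 461136 (U = -2 + 461138 = 461136)
L = -1108 (L = 308 - 1416 = -1108)
f = -56 (f = (28*(4*(-4)))/8 = (28*(-16))/8 = (1/8)*(-448) = -56)
r = 331203601/3136 (r = (1/(-56) + 325)**2 = (-1/56 + 325)**2 = (18199/56)**2 = 331203601/3136 ≈ 1.0561e+5)
U/(-26403) + L/r = 461136/(-26403) - 1108/331203601/3136 = 461136*(-1/26403) - 1108*3136/331203601 = -11824/677 - 3474688/331203601 = -3918503742000/224224837877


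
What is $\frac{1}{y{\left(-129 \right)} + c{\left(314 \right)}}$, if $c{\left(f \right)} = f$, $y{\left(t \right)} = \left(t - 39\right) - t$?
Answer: $\frac{1}{275} \approx 0.0036364$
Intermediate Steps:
$y{\left(t \right)} = -39$ ($y{\left(t \right)} = \left(t - 39\right) - t = \left(-39 + t\right) - t = -39$)
$\frac{1}{y{\left(-129 \right)} + c{\left(314 \right)}} = \frac{1}{-39 + 314} = \frac{1}{275}$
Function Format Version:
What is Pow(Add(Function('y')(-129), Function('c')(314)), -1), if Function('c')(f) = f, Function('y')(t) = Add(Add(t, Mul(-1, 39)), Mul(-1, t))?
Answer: Rational(1, 275) ≈ 0.0036364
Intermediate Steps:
Function('y')(t) = -39 (Function('y')(t) = Add(Add(t, -39), Mul(-1, t)) = Add(Add(-39, t), Mul(-1, t)) = -39)
Pow(Add(Function('y')(-129), Function('c')(314)), -1) = Pow(Add(-39, 314), -1) = Pow(275, -1) = Rational(1, 275)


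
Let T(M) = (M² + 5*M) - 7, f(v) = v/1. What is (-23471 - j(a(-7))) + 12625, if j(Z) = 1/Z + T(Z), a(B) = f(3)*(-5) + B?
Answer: -246685/22 ≈ -11213.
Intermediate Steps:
f(v) = v (f(v) = v*1 = v)
a(B) = -15 + B (a(B) = 3*(-5) + B = -15 + B)
T(M) = -7 + M² + 5*M
j(Z) = -7 + 1/Z + Z² + 5*Z (j(Z) = 1/Z + (-7 + Z² + 5*Z) = -7 + 1/Z + Z² + 5*Z)
(-23471 - j(a(-7))) + 12625 = (-23471 - (-7 + 1/(-15 - 7) + (-15 - 7)² + 5*(-15 - 7))) + 12625 = (-23471 - (-7 + 1/(-22) + (-22)² + 5*(-22))) + 12625 = (-23471 - (-7 - 1/22 + 484 - 110)) + 12625 = (-23471 - 1*8073/22) + 12625 = (-23471 - 8073/22) + 12625 = -524435/22 + 12625 = -246685/22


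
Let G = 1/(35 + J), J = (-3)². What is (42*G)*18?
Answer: 189/11 ≈ 17.182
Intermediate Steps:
J = 9
G = 1/44 (G = 1/(35 + 9) = 1/44 ≈ 0.022727)
(42*G)*18 = (42*(1/44))*18 = (21/22)*18 = 189/11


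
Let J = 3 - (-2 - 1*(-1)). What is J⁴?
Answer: 256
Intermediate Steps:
J = 4 (J = 3 - (-2 + 1) = 3 - 1*(-1) = 3 + 1 = 4)
J⁴ = 4⁴ = 256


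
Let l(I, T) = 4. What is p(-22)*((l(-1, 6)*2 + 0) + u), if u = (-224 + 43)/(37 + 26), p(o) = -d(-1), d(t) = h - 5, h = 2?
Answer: 323/21 ≈ 15.381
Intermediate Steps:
d(t) = -3 (d(t) = 2 - 5 = -3)
p(o) = 3 (p(o) = -1*(-3) = 3)
u = -181/63 ≈ -2.8730
p(-22)*((l(-1, 6)*2 + 0) + u) = 3*((4*2 + 0) - 181/63) = 3*((8 + 0) - 181/63) = 3*(8 - 181/63) = 3*(323/63) = 323/21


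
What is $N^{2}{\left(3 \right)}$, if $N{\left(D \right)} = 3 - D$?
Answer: $0$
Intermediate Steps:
$N^{2}{\left(3 \right)} = \left(3 - 3\right)^{2} = 0^{2} = 0$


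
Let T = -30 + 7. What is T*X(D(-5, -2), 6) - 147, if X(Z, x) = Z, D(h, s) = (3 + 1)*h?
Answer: 313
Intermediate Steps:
D(h, s) = 4*h
T = -23
T*X(D(-5, -2), 6) - 147 = -92*(-5) - 147 = -23*(-20) - 147 = 460 - 147 = 313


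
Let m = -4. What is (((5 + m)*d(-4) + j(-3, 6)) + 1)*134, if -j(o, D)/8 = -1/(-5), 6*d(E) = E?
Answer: -2546/15 ≈ -169.73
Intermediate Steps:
d(E) = E/6
j(o, D) = -8/5 (j(o, D) = -(-8)/(-5) = -(-8)*(-1)/5 = -8*1/5 = -8/5)
(((5 + m)*d(-4) + j(-3, 6)) + 1)*134 = (((5 - 4)*((1/6)*(-4)) - 8/5) + 1)*134 = ((1*(-2/3) - 8/5) + 1)*134 = ((-2/3 - 8/5) + 1)*134 = (-34/15 + 1)*134 = -19/15*134 = -2546/15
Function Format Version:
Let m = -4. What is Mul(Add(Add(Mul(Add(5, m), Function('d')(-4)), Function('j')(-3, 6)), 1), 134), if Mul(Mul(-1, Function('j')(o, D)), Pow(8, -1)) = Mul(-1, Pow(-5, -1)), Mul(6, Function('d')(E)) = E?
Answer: Rational(-2546, 15) ≈ -169.73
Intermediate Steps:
Function('d')(E) = Mul(Rational(1, 6), E)
Function('j')(o, D) = Rational(-8, 5) (Function('j')(o, D) = Mul(-8, Mul(-1, Pow(-5, -1))) = Mul(-8, Mul(-1, Rational(-1, 5))) = Mul(-8, Rational(1, 5)) = Rational(-8, 5))
Mul(Add(Add(Mul(Add(5, m), Function('d')(-4)), Function('j')(-3, 6)), 1), 134) = Mul(Add(Add(Mul(Add(5, -4), Mul(Rational(1, 6), -4)), Rational(-8, 5)), 1), 134) = Mul(Add(Add(Mul(1, Rational(-2, 3)), Rational(-8, 5)), 1), 134) = Mul(Add(Add(Rational(-2, 3), Rational(-8, 5)), 1), 134) = Mul(Add(Rational(-34, 15), 1), 134) = Mul(Rational(-19, 15), 134) = Rational(-2546, 15)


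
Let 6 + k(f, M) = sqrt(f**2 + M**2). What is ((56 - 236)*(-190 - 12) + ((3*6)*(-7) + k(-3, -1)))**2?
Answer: (36228 + sqrt(10))**2 ≈ 1.3127e+9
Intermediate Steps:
k(f, M) = -6 + sqrt(M**2 + f**2) (k(f, M) = -6 + sqrt(f**2 + M**2) = -6 + sqrt(M**2 + f**2))
((56 - 236)*(-190 - 12) + ((3*6)*(-7) + k(-3, -1)))**2 = ((56 - 236)*(-190 - 12) + ((3*6)*(-7) + (-6 + sqrt((-1)**2 + (-3)**2))))**2 = (-180*(-202) + (18*(-7) + (-6 + sqrt(1 + 9))))**2 = (36360 + (-126 + (-6 + sqrt(10))))**2 = (36360 + (-132 + sqrt(10)))**2 = (36228 + sqrt(10))**2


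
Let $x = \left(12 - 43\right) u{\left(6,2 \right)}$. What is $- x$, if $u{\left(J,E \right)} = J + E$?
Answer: $248$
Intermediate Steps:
$u{\left(J,E \right)} = E + J$
$x = -248$ ($x = \left(12 - 43\right) \left(2 + 6\right) = \left(-31\right) 8 = -248$)
$- x = \left(-1\right) \left(-248\right) = 248$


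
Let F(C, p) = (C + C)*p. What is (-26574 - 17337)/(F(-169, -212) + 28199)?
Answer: -697/1585 ≈ -0.43975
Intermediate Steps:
F(C, p) = 2*C*p (F(C, p) = (2*C)*p = 2*C*p)
(-26574 - 17337)/(F(-169, -212) + 28199) = (-26574 - 17337)/(2*(-169)*(-212) + 28199) = -43911/(71656 + 28199) = -43911/99855 = -43911*1/99855 = -697/1585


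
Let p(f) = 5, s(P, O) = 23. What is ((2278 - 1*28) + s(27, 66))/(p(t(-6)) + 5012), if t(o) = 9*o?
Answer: 2273/5017 ≈ 0.45306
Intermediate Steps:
((2278 - 1*28) + s(27, 66))/(p(t(-6)) + 5012) = ((2278 - 1*28) + 23)/(5 + 5012) = ((2278 - 28) + 23)/5017 = (2250 + 23)*(1/5017) = 2273*(1/5017) = 2273/5017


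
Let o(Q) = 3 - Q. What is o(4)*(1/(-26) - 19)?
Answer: 495/26 ≈ 19.038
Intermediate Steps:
o(4)*(1/(-26) - 19) = (3 - 1*4)*(1/(-26) - 19) = (3 - 4)*(-1/26 - 19) = -1*(-495/26) = 495/26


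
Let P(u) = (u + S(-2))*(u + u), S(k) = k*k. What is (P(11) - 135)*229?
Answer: 44655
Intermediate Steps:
S(k) = k²
P(u) = 2*u*(4 + u) (P(u) = (u + (-2)²)*(u + u) = (u + 4)*(2*u) = (4 + u)*(2*u) = 2*u*(4 + u))
(P(11) - 135)*229 = (2*11*(4 + 11) - 135)*229 = (2*11*15 - 135)*229 = (330 - 135)*229 = 195*229 = 44655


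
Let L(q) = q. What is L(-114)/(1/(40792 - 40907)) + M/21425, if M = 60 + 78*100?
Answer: 56177922/4285 ≈ 13110.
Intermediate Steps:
M = 7860 (M = 60 + 7800 = 7860)
L(-114)/(1/(40792 - 40907)) + M/21425 = -114/(1/(40792 - 40907)) + 7860/21425 = -114/(1/(-115)) + 7860*(1/21425) = -114/(-1/115) + 1572/4285 = -114*(-115) + 1572/4285 = 13110 + 1572/4285 = 56177922/4285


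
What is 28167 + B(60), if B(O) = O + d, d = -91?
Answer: 28136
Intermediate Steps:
B(O) = -91 + O (B(O) = O - 91 = -91 + O)
28167 + B(60) = 28167 + (-91 + 60) = 28167 - 31 = 28136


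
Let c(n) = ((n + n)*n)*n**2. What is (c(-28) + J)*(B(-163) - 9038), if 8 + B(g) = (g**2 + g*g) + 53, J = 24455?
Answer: 55347544215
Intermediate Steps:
c(n) = 2*n**4 (c(n) = ((2*n)*n)*n**2 = (2*n**2)*n**2 = 2*n**4)
B(g) = 45 + 2*g**2 (B(g) = -8 + ((g**2 + g*g) + 53) = -8 + ((g**2 + g**2) + 53) = -8 + (2*g**2 + 53) = -8 + (53 + 2*g**2) = 45 + 2*g**2)
(c(-28) + J)*(B(-163) - 9038) = (2*(-28)**4 + 24455)*((45 + 2*(-163)**2) - 9038) = (2*614656 + 24455)*((45 + 2*26569) - 9038) = (1229312 + 24455)*((45 + 53138) - 9038) = 1253767*(53183 - 9038) = 1253767*44145 = 55347544215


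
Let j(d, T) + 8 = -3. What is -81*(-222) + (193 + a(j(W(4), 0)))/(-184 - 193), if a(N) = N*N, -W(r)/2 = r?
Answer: 6778900/377 ≈ 17981.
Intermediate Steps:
W(r) = -2*r
j(d, T) = -11 (j(d, T) = -8 - 3 = -11)
a(N) = N**2
-81*(-222) + (193 + a(j(W(4), 0)))/(-184 - 193) = -81*(-222) + (193 + (-11)**2)/(-184 - 193) = 17982 + (193 + 121)/(-377) = 17982 + 314*(-1/377) = 17982 - 314/377 = 6778900/377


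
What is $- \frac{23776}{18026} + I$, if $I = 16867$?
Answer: $\frac{152010383}{9013} \approx 16866.0$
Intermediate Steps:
$- \frac{23776}{18026} + I = - \frac{23776}{18026} + 16867 = \left(-23776\right) \frac{1}{18026} + 16867 = - \frac{11888}{9013} + 16867 = \frac{152010383}{9013}$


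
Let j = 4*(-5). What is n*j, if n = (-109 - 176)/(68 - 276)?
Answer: -1425/52 ≈ -27.404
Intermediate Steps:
j = -20
n = 285/208 (n = -285/(-208) = -285*(-1/208) = 285/208 ≈ 1.3702)
n*j = (285/208)*(-20) = -1425/52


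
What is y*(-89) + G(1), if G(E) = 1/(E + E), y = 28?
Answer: -4983/2 ≈ -2491.5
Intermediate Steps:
G(E) = 1/(2*E)
y*(-89) + G(1) = 28*(-89) + (½)/1 = -2492 + (½)*1 = -2492 + ½ = -4983/2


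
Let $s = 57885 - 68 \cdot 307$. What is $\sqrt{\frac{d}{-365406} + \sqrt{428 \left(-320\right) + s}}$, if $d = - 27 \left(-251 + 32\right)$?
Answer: $\frac{\sqrt{-240071742 + 14835727204 i \sqrt{99951}}}{121802} \approx 12.572 + 12.573 i$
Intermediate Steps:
$d = 5913$ ($d = \left(-27\right) \left(-219\right) = 5913$)
$s = 37009$ ($s = 57885 - 20876 = 37009$)
$\sqrt{\frac{d}{-365406} + \sqrt{428 \left(-320\right) + s}} = \sqrt{\frac{5913}{-365406} + \sqrt{428 \left(-320\right) + 37009}} = \sqrt{5913 \left(- \frac{1}{365406}\right) + \sqrt{-136960 + 37009}} = \sqrt{- \frac{1971}{121802} + \sqrt{-99951}} = \sqrt{- \frac{1971}{121802} + i \sqrt{99951}}$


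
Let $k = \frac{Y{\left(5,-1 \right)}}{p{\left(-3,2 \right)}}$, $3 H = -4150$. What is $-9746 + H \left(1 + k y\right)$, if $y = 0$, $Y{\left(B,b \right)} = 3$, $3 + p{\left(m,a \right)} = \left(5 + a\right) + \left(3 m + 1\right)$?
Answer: $- \frac{33388}{3} \approx -11129.0$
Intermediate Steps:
$H = - \frac{4150}{3}$ ($H = \frac{1}{3} \left(-4150\right) = - \frac{4150}{3} \approx -1383.3$)
$p{\left(m,a \right)} = 3 + a + 3 m$ ($p{\left(m,a \right)} = -3 + \left(\left(5 + a\right) + \left(3 m + 1\right)\right) = -3 + \left(\left(5 + a\right) + \left(1 + 3 m\right)\right) = -3 + \left(6 + a + 3 m\right) = 3 + a + 3 m$)
$k = - \frac{3}{4}$ ($k = \frac{3}{3 + 2 + 3 \left(-3\right)} = \frac{3}{3 + 2 - 9} = \frac{3}{-4} = 3 \left(- \frac{1}{4}\right) = - \frac{3}{4} \approx -0.75$)
$-9746 + H \left(1 + k y\right) = -9746 - \frac{4150 \left(1 - 0\right)}{3} = -9746 - \frac{4150 \left(1 + 0\right)}{3} = -9746 - \frac{4150}{3} = - \frac{33388}{3}$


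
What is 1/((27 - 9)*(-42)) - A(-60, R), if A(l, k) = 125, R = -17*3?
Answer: -94501/756 ≈ -125.00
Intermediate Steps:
R = -51
1/((27 - 9)*(-42)) - A(-60, R) = 1/((27 - 9)*(-42)) - 1*125 = 1/(18*(-42)) - 125 = 1/(-756) - 125 = -1/756 - 125 = -94501/756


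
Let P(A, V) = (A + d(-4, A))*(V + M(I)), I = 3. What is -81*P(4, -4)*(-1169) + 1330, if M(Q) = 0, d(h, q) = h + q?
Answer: -1513694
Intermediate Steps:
P(A, V) = V*(-4 + 2*A) (P(A, V) = (A + (-4 + A))*(V + 0) = (-4 + 2*A)*V = V*(-4 + 2*A))
-81*P(4, -4)*(-1169) + 1330 = -162*(-4)*(-2 + 4)*(-1169) + 1330 = -162*(-4)*2*(-1169) + 1330 = -81*(-16)*(-1169) + 1330 = 1296*(-1169) + 1330 = -1515024 + 1330 = -1513694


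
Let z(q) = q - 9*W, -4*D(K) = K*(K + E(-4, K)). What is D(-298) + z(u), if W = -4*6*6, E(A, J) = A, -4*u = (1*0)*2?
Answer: -21203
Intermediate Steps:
u = 0 (u = -1*0*2/4 = -0*2 = -1/4*0 = 0)
D(K) = -K*(-4 + K)/4 (D(K) = -K*(K - 4)/4 = -K*(-4 + K)/4)
W = -144 (W = -24*6 = -144)
z(q) = 1296 + q (z(q) = q - 9*(-144) = q + 1296 = 1296 + q)
D(-298) + z(u) = (1/4)*(-298)*(4 - 1*(-298)) + (1296 + 0) = (1/4)*(-298)*(4 + 298) + 1296 = (1/4)*(-298)*302 + 1296 = -22499 + 1296 = -21203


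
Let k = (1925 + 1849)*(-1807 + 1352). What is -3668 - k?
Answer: 1713502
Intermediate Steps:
k = -1717170 (k = 3774*(-455) = -1717170)
-3668 - k = -3668 - 1*(-1717170) = -3668 + 1717170 = 1713502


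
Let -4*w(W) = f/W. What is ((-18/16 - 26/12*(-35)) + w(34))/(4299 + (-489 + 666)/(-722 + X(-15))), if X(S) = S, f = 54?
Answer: 22345103/1292619888 ≈ 0.017287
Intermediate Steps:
w(W) = -27/(2*W)
((-18/16 - 26/12*(-35)) + w(34))/(4299 + (-489 + 666)/(-722 + X(-15))) = ((-18/16 - 26/12*(-35)) - 27/2/34)/(4299 + (-489 + 666)/(-722 - 15)) = ((-18*1/16 - 26*1/12*(-35)) - 27/2*1/34)/(4299 + 177/(-737)) = ((-9/8 - 13/6*(-35)) - 27/68)/(4299 + 177*(-1/737)) = ((-9/8 + 455/6) - 27/68)/(4299 - 177/737) = (1793/24 - 27/68)/(3168186/737) = (30319/408)*(737/3168186) = 22345103/1292619888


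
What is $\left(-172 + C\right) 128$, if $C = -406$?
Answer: $-73984$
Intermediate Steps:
$\left(-172 + C\right) 128 = \left(-172 - 406\right) 128 = \left(-578\right) 128 = -73984$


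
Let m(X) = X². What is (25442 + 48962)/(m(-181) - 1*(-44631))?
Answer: 18601/19348 ≈ 0.96139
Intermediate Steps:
(25442 + 48962)/(m(-181) - 1*(-44631)) = (25442 + 48962)/((-181)² - 1*(-44631)) = 74404/(32761 + 44631) = 74404/77392 = 74404*(1/77392) = 18601/19348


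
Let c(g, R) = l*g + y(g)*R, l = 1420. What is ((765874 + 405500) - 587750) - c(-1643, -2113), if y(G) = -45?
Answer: 2821599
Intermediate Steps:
c(g, R) = -45*R + 1420*g (c(g, R) = 1420*g - 45*R = -45*R + 1420*g)
((765874 + 405500) - 587750) - c(-1643, -2113) = ((765874 + 405500) - 587750) - (-45*(-2113) + 1420*(-1643)) = (1171374 - 587750) - (95085 - 2333060) = 583624 - 1*(-2237975) = 583624 + 2237975 = 2821599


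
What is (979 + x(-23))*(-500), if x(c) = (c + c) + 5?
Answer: -469000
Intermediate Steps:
x(c) = 5 + 2*c (x(c) = 2*c + 5 = 5 + 2*c)
(979 + x(-23))*(-500) = (979 + (5 + 2*(-23)))*(-500) = (979 + (5 - 46))*(-500) = (979 - 41)*(-500) = 938*(-500) = -469000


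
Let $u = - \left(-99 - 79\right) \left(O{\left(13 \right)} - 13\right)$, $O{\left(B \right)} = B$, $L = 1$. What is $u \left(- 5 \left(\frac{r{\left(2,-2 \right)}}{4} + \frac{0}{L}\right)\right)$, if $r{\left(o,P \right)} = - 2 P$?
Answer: $0$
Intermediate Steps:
$u = 0$ ($u = - \left(-99 - 79\right) \left(13 - 13\right) = - \left(-178\right) 0 = \left(-1\right) 0 = 0$)
$u \left(- 5 \left(\frac{r{\left(2,-2 \right)}}{4} + \frac{0}{L}\right)\right) = 0 \left(- 5 \left(\frac{\left(-2\right) \left(-2\right)}{4} + \frac{0}{1}\right)\right) = 0 \left(- 5 \left(4 \cdot \frac{1}{4} + 0 \cdot 1\right)\right) = 0 \left(- 5 \left(1 + 0\right)\right) = 0 \left(\left(-5\right) 1\right) = 0 \left(-5\right) = 0$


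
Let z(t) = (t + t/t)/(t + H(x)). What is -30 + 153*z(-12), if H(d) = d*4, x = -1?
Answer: 1203/16 ≈ 75.188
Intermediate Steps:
H(d) = 4*d
z(t) = (1 + t)/(-4 + t) (z(t) = (t + t/t)/(t + 4*(-1)) = (t + 1)/(t - 4) = (1 + t)/(-4 + t))
-30 + 153*z(-12) = -30 + 153*((1 - 12)/(-4 - 12)) = -30 + 153*(-11/(-16)) = -30 + 153*(-1/16*(-11)) = -30 + 153*(11/16) = -30 + 1683/16 = 1203/16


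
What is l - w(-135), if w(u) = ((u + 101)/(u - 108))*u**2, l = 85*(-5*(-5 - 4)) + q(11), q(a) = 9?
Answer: 1284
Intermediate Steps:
l = 3834 (l = 85*(-5*(-5 - 4)) + 9 = 85*(-5*(-9)) + 9 = 85*45 + 9 = 3825 + 9 = 3834)
w(u) = u**2*(101 + u)/(-108 + u) (w(u) = ((101 + u)/(-108 + u))*u**2 = u**2*(101 + u)/(-108 + u))
l - w(-135) = 3834 - (-135)**2*(101 - 135)/(-108 - 135) = 3834 - 18225*(-34)/(-243) = 3834 - 18225*(-1)*(-34)/243 = 3834 - 1*2550 = 3834 - 2550 = 1284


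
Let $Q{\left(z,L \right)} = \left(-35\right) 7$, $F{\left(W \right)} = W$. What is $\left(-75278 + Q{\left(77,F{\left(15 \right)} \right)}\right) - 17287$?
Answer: $-92810$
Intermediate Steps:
$Q{\left(z,L \right)} = -245$
$\left(-75278 + Q{\left(77,F{\left(15 \right)} \right)}\right) - 17287 = \left(-75278 - 245\right) - 17287 = -75523 - 17287 = -92810$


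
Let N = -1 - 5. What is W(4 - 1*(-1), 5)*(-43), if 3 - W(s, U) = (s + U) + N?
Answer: 43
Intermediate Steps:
N = -6
W(s, U) = 9 - U - s (W(s, U) = 3 - ((s + U) - 6) = 3 - ((U + s) - 6) = 3 - (-6 + U + s) = 3 + (6 - U - s) = 9 - U - s)
W(4 - 1*(-1), 5)*(-43) = (9 - 1*5 - (4 - 1*(-1)))*(-43) = (9 - 5 - (4 + 1))*(-43) = (9 - 5 - 1*5)*(-43) = (9 - 5 - 5)*(-43) = -1*(-43) = 43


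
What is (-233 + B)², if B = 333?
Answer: 10000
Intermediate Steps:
(-233 + B)² = (-233 + 333)² = 100² = 10000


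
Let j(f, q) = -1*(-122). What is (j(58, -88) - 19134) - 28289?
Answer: -47301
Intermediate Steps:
j(f, q) = 122
(j(58, -88) - 19134) - 28289 = (122 - 19134) - 28289 = -19012 - 28289 = -47301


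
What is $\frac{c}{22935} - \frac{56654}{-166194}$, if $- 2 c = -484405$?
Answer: $\frac{2770130785}{254110626} \approx 10.901$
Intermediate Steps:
$c = \frac{484405}{2}$ ($c = \left(- \frac{1}{2}\right) \left(-484405\right) = \frac{484405}{2} \approx 2.422 \cdot 10^{5}$)
$\frac{c}{22935} - \frac{56654}{-166194} = \frac{484405}{2 \cdot 22935} - \frac{56654}{-166194} = \frac{484405}{2} \cdot \frac{1}{22935} - - \frac{28327}{83097} = \frac{96881}{9174} + \frac{28327}{83097} = \frac{2770130785}{254110626}$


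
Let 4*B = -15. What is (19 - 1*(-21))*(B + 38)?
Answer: 1370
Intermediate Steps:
B = -15/4 (B = (1/4)*(-15) = -15/4 ≈ -3.7500)
(19 - 1*(-21))*(B + 38) = (19 - 1*(-21))*(-15/4 + 38) = (19 + 21)*(137/4) = 40*(137/4) = 1370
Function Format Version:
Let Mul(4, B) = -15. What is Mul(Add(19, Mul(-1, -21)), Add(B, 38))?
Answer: 1370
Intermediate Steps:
B = Rational(-15, 4) (B = Mul(Rational(1, 4), -15) = Rational(-15, 4) ≈ -3.7500)
Mul(Add(19, Mul(-1, -21)), Add(B, 38)) = Mul(Add(19, Mul(-1, -21)), Add(Rational(-15, 4), 38)) = Mul(Add(19, 21), Rational(137, 4)) = Mul(40, Rational(137, 4)) = 1370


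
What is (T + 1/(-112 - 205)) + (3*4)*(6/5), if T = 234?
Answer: 393709/1585 ≈ 248.40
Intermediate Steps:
(T + 1/(-112 - 205)) + (3*4)*(6/5) = (234 + 1/(-112 - 205)) + (3*4)*(6/5) = (234 + 1/(-317)) + 12*(6*(⅕)) = (234 - 1/317) + 12*(6/5) = 74177/317 + 72/5 = 393709/1585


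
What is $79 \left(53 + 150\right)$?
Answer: $16037$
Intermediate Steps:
$79 \left(53 + 150\right) = 79 \cdot 203 = 16037$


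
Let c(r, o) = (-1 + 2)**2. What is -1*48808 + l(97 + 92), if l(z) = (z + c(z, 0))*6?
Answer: -47668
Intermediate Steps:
c(r, o) = 1 (c(r, o) = 1**2 = 1)
l(z) = 6 + 6*z (l(z) = (z + 1)*6 = (1 + z)*6 = 6 + 6*z)
-1*48808 + l(97 + 92) = -1*48808 + (6 + 6*(97 + 92)) = -48808 + (6 + 6*189) = -48808 + (6 + 1134) = -48808 + 1140 = -47668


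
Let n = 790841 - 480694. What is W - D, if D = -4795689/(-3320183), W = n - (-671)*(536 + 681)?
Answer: 3741024680293/3320183 ≈ 1.1268e+6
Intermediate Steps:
n = 310147
W = 1126754 (W = 310147 - (-671)*(536 + 681) = 310147 - (-671)*1217 = 310147 - 1*(-816607) = 310147 + 816607 = 1126754)
D = 4795689/3320183 (D = -4795689*(-1/3320183) = 4795689/3320183 ≈ 1.4444)
W - D = 1126754 - 1*4795689/3320183 = 1126754 - 4795689/3320183 = 3741024680293/3320183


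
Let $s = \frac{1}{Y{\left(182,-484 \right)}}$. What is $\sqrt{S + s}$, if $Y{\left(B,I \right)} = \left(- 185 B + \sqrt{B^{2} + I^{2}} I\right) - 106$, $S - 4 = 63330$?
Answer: $\frac{\sqrt{4278338366 + 122614624 \sqrt{66845}}}{4 \sqrt{4222 + 121 \sqrt{66845}}} \approx 251.66$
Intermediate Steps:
$S = 63334$ ($S = 4 + 63330 = 63334$)
$Y{\left(B,I \right)} = -106 - 185 B + I \sqrt{B^{2} + I^{2}}$ ($Y{\left(B,I \right)} = \left(- 185 B + I \sqrt{B^{2} + I^{2}}\right) - 106 = -106 - 185 B + I \sqrt{B^{2} + I^{2}}$)
$s = \frac{1}{-33776 - 968 \sqrt{66845}}$ ($s = \frac{1}{-106 - 33670 - 484 \sqrt{182^{2} + \left(-484\right)^{2}}} = \frac{1}{-106 - 33670 - 484 \sqrt{33124 + 234256}} = \frac{1}{-106 - 33670 - 484 \sqrt{267380}} = \frac{1}{-106 - 33670 - 484 \cdot 2 \sqrt{66845}} = \frac{1}{-106 - 33670 - 968 \sqrt{66845}} = \frac{1}{-33776 - 968 \sqrt{66845}} \approx -3.5205 \cdot 10^{-6}$)
$\sqrt{S + s} = \sqrt{63334 + \left(\frac{2111}{3843409444} - \frac{121 \sqrt{66845}}{7686818888}\right)} = \sqrt{\frac{243418493728407}{3843409444} - \frac{121 \sqrt{66845}}{7686818888}}$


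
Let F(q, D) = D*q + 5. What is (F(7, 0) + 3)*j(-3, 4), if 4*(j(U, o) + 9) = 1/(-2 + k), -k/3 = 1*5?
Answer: -1226/17 ≈ -72.118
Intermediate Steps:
F(q, D) = 5 + D*q
k = -15 (k = -3*5 = -15)
j(U, o) = -613/68 (j(U, o) = -9 + 1/(4*(-2 - 15)) = -9 + (¼)/(-17) = -9 + (¼)*(-1/17) = -9 - 1/68 = -613/68)
(F(7, 0) + 3)*j(-3, 4) = ((5 + 0*7) + 3)*(-613/68) = ((5 + 0) + 3)*(-613/68) = (5 + 3)*(-613/68) = 8*(-613/68) = -1226/17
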